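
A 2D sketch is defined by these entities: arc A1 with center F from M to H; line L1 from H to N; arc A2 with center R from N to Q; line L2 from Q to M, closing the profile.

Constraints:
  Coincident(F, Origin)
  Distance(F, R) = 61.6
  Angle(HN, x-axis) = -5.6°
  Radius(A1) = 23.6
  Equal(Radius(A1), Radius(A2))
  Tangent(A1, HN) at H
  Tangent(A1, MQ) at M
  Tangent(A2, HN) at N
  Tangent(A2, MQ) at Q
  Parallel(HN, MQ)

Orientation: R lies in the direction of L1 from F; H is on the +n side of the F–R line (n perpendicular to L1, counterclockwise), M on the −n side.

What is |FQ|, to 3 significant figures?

66.0

The slot axis is L1's direction at -5.6°, so u = (cos -5.6°, sin -5.6°) = (0.995, -0.0976) and n = (−sin -5.6°, cos -5.6°) = (0.0976, 0.995). F is at the origin and R lies 61.6 along u from F, so R = 61.6·u = (61.3, -6.01). Tangency of A1 to both parallel lines with radius 23.6 puts H and M at F ± 23.6·n: H = (2.30, 23.5), M = (-2.30, -23.5). Equal radii place N and Q the same way about R: N = R + 23.6·n = (63.6, 17.5), Q = R − 23.6·n = (59.0, -29.5). Then |FQ| = |Q − F| = 66.0.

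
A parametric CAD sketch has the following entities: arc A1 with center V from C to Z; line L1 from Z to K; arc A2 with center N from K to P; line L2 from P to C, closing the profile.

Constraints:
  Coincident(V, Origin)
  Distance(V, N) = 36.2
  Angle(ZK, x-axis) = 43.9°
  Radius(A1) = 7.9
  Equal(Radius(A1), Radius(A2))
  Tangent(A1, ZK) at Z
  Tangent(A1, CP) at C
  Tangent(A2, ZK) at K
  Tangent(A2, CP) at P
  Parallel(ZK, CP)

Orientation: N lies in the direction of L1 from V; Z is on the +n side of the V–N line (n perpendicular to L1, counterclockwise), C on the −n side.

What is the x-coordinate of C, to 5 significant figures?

5.4779

V is at the origin and N lies 36.2 along u from V, so N = 36.2·u = (26.084, 25.101). Tangency of A1 to both parallel lines with radius 7.9 puts Z and C at V ± 7.9·n: Z = (-5.4779, 5.6924), C = (5.4779, -5.6924). So C.x = 5.4779.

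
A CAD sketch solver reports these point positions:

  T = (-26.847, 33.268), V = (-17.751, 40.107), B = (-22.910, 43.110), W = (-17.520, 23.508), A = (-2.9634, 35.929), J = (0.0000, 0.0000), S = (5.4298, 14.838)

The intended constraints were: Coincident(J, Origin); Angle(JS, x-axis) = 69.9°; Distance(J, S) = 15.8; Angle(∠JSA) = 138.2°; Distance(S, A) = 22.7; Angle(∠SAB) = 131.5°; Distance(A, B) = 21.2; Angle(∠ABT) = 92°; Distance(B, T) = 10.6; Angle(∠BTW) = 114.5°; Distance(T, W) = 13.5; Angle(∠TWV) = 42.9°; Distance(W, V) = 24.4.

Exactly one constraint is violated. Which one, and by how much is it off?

Distance(W, V) = 24.4 — off by 7.80.

J = (0.00, 0.00) ✓; JS at 69.90° ✓; |JS| = 15.80 ✓; ∠JSA = 138.2° ✓; |SA| = 22.70 ✓; ∠SAB = 131.5° ✓; |AB| = 21.20 ✓; ∠ABT = 92.00° ✓; |BT| = 10.60 ✓; ∠BTW = 114.5° ✓; |TW| = 13.50 ✓; ∠TWV = 42.90° ✓; |WV| = 16.60 ✗.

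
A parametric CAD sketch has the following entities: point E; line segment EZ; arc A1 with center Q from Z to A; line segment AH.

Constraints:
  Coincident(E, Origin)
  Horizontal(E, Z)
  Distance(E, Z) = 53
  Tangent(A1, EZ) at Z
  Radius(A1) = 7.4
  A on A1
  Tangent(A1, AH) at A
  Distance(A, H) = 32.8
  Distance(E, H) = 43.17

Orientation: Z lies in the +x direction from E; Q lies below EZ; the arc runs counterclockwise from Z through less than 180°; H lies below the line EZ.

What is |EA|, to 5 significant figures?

46.826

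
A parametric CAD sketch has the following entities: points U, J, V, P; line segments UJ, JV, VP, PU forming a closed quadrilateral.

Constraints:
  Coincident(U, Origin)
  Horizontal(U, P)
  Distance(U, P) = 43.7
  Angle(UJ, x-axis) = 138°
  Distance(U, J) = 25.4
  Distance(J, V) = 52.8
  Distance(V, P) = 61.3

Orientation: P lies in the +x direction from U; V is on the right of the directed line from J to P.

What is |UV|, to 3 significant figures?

35.2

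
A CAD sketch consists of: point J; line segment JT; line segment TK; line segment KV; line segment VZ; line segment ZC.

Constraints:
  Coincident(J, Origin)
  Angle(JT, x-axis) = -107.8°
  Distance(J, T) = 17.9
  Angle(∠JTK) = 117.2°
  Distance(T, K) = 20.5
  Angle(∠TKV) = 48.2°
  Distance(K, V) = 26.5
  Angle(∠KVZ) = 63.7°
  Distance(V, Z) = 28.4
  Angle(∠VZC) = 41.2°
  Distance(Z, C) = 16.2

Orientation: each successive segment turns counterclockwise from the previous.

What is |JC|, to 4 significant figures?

21.26

J is at the origin; JT runs at -107.8° with length 17.9, so T = (-5.472, -17.04). ∠JTK = 117.2° gives TK at -45.00° from the x-axis; with |TK| = 20.5, K = (9.024, -31.54). ∠TKV = 48.2° gives KV at 86.80° from the x-axis; with |KV| = 26.5, V = (10.50, -5.080). ∠KVZ = 63.7° gives VZ at -156.9° from the x-axis; with |VZ| = 28.4, Z = (-15.62, -16.22). ∠VZC = 41.2° gives ZC at -18.10° from the x-axis; with |ZC| = 16.2, C = (-0.2216, -21.26). Then |JC| = |C − J| = 21.26.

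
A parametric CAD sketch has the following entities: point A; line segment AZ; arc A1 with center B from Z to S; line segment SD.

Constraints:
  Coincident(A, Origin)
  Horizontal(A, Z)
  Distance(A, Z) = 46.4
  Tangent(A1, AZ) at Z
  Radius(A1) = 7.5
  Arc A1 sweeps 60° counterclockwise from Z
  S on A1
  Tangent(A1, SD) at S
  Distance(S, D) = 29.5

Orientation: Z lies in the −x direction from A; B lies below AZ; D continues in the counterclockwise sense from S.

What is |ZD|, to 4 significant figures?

36.19

A is at the origin; A and Z share the same y with |AZ| = 46.4 and Z on the −x side, so Z = (-46.40, 0.000). The tangent condition forces BZ to be normal to AZ, so B = Z + (0, -7.5) = (-46.40, -7.500). On A1, Z sits at bearing 90° from B; a 60° counterclockwise sweep puts S at bearing 150°, so S = B + 7.5·(cos 150°, sin 150°) = (-52.90, -3.750). The tangent condition forces BS to be normal to SD, so SD runs along (−sin 150°, cos 150°); with |SD| = 29.5, D = (-67.65, -29.30). Then |ZD| = |D − Z| = 36.19.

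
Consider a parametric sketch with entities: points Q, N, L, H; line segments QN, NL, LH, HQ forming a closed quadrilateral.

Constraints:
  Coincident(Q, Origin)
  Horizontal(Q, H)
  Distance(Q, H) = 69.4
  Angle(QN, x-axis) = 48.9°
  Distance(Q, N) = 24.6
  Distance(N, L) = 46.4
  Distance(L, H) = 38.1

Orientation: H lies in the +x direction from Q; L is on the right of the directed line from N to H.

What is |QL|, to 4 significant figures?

44.36

Q is at the origin; Q and H share the same y with |QH| = 69.4 and H in +x, so H = (69.4, 0). QN runs at 48.9° with |QN| = 24.6, so N = (16.17, 18.54). L is determined by |NL| = 46.4 and |LH| = 38.1 together: it lies at the intersection of circle(N, 46.4) and circle(H, 38.1). With |NH| = 56.36, the foot of the radical line on NH is 34.40 from N and the perpendicular offset is √(46.4² − 34.40²) = 31.13. Taking the right-of-NH solution: L = (38.42, -22.18).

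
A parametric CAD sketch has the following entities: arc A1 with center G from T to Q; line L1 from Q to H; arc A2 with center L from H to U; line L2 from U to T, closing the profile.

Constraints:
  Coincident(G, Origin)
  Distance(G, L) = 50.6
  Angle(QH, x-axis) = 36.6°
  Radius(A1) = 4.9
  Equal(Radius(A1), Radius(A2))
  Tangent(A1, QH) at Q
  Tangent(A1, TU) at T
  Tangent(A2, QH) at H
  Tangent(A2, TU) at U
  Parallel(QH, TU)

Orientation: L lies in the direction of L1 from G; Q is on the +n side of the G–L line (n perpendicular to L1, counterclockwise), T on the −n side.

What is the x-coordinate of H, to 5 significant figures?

37.701

The slot axis is L1's direction at 36.6°, so u = (cos 36.6°, sin 36.6°) = (0.80282, 0.59622) and n = (−sin 36.6°, cos 36.6°) = (-0.59622, 0.80282). G is at the origin and L lies 50.6 along u from G, so L = 50.6·u = (40.623, 30.169). Tangency of A1 to both parallel lines with radius 4.9 puts Q and T at G ± 4.9·n: Q = (-2.9215, 3.9338), T = (2.9215, -3.9338). Equal radii place H and U the same way about L: H = L + 4.9·n = (37.701, 34.103), U = L − 4.9·n = (43.544, 26.235). So H.x = 37.701.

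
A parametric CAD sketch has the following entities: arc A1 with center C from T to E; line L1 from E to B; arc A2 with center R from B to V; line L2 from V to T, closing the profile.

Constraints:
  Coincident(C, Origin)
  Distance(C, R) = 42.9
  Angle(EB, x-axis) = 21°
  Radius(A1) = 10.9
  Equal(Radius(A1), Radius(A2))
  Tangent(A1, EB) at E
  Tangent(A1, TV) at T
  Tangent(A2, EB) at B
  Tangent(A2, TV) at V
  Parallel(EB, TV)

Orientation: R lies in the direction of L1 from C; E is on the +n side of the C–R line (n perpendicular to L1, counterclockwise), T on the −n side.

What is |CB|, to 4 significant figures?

44.26

The slot axis is L1's direction at 21.0°, so u = (cos 21.0°, sin 21.0°) = (0.9336, 0.3584) and n = (−sin 21.0°, cos 21.0°) = (-0.3584, 0.9336). C is at the origin and R lies 42.9 along u from C, so R = 42.9·u = (40.05, 15.37). Tangency of A1 to both parallel lines with radius 10.9 puts E and T at C ± 10.9·n: E = (-3.906, 10.18), T = (3.906, -10.18). Equal radii place B and V the same way about R: B = R + 10.9·n = (36.14, 25.55), V = R − 10.9·n = (43.96, 5.198). Then |CB| = |B − C| = 44.26.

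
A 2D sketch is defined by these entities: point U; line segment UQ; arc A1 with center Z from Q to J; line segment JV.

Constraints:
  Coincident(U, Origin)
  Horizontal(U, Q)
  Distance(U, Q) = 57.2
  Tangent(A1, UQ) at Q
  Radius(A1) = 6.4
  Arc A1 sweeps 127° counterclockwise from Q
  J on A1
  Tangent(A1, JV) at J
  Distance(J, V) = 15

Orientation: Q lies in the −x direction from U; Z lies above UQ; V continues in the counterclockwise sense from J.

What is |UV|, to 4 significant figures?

65.03

On A1, Q sits at bearing -90° from Z; a 127° counterclockwise sweep puts J at bearing 37°, so J = Z + 6.4·(cos 37°, sin 37°) = (-52.09, 10.25). A1 meets JV tangentially, so ZJ is at right angles to JV, so JV runs along (−sin 37°, cos 37°); with |JV| = 15.0, V = (-61.12, 22.23). Then |UV| = |V − U| = 65.03.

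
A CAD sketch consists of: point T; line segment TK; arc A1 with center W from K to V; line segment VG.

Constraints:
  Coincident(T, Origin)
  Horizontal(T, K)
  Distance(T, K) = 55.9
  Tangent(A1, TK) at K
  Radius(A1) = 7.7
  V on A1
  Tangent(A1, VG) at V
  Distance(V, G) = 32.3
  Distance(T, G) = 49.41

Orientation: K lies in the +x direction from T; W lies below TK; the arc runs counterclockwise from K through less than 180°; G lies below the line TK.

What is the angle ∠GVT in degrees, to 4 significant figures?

71.42°

T is at the origin; T and K share the same y with |TK| = 55.9 and K on the +x side, so K = (55.90, 0.000). The tangent condition forces WK to be normal to TK, so W = K + (0, -7.7) = (55.90, -7.700). Since WV ⟂ VG (tangency), |WG| = √(7.7² + 32.3²) = 33.21 regardless of where V sits on A1. So G lies on both circle(T, 49.41) and circle(W, 33.21); the below-TK intersection is G = (35.76, -34.10). V is the foot of the tangent from G: V = (48.86, -4.576).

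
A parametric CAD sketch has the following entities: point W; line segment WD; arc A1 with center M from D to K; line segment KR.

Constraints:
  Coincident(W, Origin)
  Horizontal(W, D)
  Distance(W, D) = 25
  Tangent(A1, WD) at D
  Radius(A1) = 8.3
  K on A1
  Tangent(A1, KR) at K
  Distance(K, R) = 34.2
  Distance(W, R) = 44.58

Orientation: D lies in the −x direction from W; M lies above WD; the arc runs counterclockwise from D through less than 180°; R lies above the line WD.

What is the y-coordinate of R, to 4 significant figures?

42.01

W is at the origin; W and D share the same y with |WD| = 25.0 and D on the −x side, so D = (-25.00, 0.000). Tangency of A1 to WD means the radius MD is perpendicular to WD, so M = D + (0, 8.3) = (-25.00, 8.300). Since MK ⟂ KR (tangency), |MR| = √(8.3² + 34.2²) = 35.19 regardless of where K sits on A1. So R lies on both circle(W, 44.58) and circle(M, 35.19); the above-WD intersection is R = (-14.91, 42.01). K is the foot of the tangent from R: K = (-16.71, 7.862).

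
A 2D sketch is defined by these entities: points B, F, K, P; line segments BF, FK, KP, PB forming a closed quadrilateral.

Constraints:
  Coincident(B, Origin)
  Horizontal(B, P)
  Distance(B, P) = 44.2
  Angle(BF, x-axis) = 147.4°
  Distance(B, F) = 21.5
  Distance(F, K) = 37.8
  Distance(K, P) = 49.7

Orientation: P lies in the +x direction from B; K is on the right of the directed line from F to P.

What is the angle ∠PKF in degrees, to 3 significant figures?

91.8°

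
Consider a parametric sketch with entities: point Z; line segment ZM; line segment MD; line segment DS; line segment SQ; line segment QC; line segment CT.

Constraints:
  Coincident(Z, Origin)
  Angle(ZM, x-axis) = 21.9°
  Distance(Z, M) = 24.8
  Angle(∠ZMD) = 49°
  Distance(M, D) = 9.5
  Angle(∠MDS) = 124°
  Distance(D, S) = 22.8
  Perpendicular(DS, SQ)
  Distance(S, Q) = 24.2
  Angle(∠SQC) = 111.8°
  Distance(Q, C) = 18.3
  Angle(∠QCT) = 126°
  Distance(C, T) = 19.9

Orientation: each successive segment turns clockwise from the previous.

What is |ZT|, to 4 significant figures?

34.08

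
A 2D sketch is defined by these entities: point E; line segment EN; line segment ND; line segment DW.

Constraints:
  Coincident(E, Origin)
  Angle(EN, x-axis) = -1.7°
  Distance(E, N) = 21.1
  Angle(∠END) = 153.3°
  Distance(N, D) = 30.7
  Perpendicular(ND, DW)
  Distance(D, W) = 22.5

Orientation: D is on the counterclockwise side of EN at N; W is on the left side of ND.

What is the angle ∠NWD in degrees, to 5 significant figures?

53.762°

E is at the origin; EN runs at -1.7° with length 21.1, so N = 21.1·(cos -1.7°, sin -1.7°) = (21.091, -0.62596). ∠END = 153.3°, so ND runs at -1.7° + (180° − 153.3°) = 25.000° from the x-axis; with |ND| = 30.7, D = N + 30.7·(cos 25.000°, sin 25.000°) = (48.914, 12.348). ND ⟂ DW; with |DW| = 22.5 on the left of ND, W = D + 22.5·(-0.42262, 0.90631) = (39.405, 32.740). Then cos ∠NWD = WN·WD / (|WN||WD|), giving 53.762°.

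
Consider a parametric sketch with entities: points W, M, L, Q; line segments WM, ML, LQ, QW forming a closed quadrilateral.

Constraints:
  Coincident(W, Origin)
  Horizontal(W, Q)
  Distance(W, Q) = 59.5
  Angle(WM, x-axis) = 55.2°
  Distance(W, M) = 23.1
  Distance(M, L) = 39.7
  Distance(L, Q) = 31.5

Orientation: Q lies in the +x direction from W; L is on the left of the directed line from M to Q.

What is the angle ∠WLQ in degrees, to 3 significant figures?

74.6°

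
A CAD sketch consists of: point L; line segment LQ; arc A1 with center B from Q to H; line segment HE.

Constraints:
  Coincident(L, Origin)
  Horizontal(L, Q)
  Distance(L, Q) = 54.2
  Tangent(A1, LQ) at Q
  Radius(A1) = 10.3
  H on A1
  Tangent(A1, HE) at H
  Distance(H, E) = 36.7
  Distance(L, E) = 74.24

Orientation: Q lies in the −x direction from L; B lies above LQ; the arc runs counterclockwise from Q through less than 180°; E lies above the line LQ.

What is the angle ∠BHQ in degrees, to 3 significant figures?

35.6°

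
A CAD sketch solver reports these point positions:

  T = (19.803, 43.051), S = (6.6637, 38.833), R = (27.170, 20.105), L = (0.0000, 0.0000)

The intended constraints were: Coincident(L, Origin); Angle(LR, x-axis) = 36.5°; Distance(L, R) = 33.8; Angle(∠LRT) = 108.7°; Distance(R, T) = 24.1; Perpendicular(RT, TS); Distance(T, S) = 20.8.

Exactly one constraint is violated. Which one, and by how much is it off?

Distance(T, S) = 20.8 — off by 7.00.

L = (0.00, 0.00) ✓; LR at 36.50° ✓; |LR| = 33.80 ✓; ∠LRT = 108.7° ✓; |RT| = 24.10 ✓; ∠(RT, TS) = 90.00° ✓; |TS| = 13.80 ✗.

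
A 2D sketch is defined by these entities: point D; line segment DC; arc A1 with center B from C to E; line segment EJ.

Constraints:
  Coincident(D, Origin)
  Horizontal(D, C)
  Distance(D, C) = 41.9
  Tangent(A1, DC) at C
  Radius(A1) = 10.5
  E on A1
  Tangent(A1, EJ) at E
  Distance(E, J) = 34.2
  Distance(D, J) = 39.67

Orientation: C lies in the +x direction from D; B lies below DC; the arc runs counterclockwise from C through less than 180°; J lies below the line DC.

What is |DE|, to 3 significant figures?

33.1

D is at the origin; DC is horizontal with |DC| = 41.9 and C on the +x side, so C = (41.9, 0.00). Since A1 is tangent to DC there, BC ⟂ DC, so B = C + (0, -10.5) = (41.9, -10.5). Since BE ⟂ EJ (tangency), |BJ| = √(10.5² + 34.2²) = 35.8 regardless of where E sits on A1. So J lies on both circle(D, 39.67) and circle(B, 35.8); the below-DC intersection is J = (16.8, -36.0). E is the foot of the tangent from J: E = (32.6, -5.64).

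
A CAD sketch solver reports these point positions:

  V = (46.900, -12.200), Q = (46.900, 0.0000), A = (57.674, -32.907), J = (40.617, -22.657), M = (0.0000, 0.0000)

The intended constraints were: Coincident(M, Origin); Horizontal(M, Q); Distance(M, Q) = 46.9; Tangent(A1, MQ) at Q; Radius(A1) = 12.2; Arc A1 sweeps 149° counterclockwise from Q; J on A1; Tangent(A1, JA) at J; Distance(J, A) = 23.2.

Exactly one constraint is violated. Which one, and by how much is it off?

Distance(J, A) = 23.2 — off by 3.30.

M = (0.00, 0.00) ✓; M.y = 0.00, Q.y = 0.00 ✓; |MQ| = 46.90 ✓; ∠(VQ, QM) = 90.00° ✓; |VQ| = 12.20 ✓; bearing(V→J) − bearing(V→Q) = 149.0° ✓; |VJ| = 12.20 ✓; ∠(VJ, JA) = 90.00° ✓; |JA| = 19.90 ✗.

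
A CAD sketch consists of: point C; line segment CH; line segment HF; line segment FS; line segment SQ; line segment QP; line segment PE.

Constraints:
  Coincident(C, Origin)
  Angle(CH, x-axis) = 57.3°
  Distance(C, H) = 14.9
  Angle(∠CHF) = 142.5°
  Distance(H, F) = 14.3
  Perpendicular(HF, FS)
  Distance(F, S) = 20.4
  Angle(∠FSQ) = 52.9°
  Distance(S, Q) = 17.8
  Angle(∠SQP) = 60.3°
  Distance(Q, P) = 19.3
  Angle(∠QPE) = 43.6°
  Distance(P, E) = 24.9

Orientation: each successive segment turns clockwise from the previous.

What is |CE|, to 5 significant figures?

25.421

C is at the origin; CH runs at 57.3° with length 14.9, so H = (8.0496, 12.539). ∠CHF = 142.5° gives HF at 19.800° from the x-axis; with |HF| = 14.3, F = (21.504, 17.382). The perpendicularity gives FS at right angles to HF, so FS runs at -70.200°; with |FS| = 20.4, S = (28.414, -1.8115). ∠FSQ = 52.9° gives SQ at 162.70° from the x-axis; with |SQ| = 17.8, Q = (11.420, 3.4818). ∠SQP = 60.3° gives QP at 43.000° from the x-axis; with |QP| = 19.3, P = (25.535, 16.644). ∠QPE = 43.6° gives PE at -93.400° from the x-axis; with |PE| = 24.9, E = (24.058, -8.2118). Then |CE| = |E − C| = 25.421.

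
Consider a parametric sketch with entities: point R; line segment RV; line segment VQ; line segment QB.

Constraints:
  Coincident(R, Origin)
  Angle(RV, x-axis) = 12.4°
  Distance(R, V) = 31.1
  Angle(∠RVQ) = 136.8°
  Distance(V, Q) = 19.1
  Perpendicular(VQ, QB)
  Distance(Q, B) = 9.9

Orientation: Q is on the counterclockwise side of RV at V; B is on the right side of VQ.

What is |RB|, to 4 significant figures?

52.13

∠RVQ = 136.8°, so VQ runs at 12.4° + (180° − 136.8°) = 55.60° from the x-axis; with |VQ| = 19.1, Q = V + 19.1·(cos 55.60°, sin 55.60°) = (41.17, 22.44). VQ is perpendicular to QB; with |QB| = 9.9 on the right of VQ, B = Q + 9.9·(0.8251, -0.5650) = (49.33, 16.84). Then |RB| = |B − R| = 52.13.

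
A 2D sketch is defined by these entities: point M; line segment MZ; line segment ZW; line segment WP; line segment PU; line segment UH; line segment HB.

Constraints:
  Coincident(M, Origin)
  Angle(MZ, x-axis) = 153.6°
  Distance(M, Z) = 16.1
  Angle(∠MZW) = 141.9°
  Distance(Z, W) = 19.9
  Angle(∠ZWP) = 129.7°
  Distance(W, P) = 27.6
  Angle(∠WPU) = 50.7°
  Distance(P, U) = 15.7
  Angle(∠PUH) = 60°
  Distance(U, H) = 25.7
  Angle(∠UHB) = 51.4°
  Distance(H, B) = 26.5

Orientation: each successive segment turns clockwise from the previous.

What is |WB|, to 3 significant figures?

34.0

∠PUH = 60.0° gives UH at 176° from the x-axis; with |UH| = 25.7, H = (-30.2, 37.9). ∠UHB = 51.4° gives HB at 47.3° from the x-axis; with |HB| = 26.5, B = (-12.2, 57.4). Then |WB| = |B − W| = 34.0.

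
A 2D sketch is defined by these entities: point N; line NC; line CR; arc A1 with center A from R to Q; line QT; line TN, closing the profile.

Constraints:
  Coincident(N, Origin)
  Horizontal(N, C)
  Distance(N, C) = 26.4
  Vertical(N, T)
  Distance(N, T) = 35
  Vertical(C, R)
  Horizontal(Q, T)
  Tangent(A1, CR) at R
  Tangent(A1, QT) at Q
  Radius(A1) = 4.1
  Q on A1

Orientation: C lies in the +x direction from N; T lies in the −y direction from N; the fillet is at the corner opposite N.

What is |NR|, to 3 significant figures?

40.6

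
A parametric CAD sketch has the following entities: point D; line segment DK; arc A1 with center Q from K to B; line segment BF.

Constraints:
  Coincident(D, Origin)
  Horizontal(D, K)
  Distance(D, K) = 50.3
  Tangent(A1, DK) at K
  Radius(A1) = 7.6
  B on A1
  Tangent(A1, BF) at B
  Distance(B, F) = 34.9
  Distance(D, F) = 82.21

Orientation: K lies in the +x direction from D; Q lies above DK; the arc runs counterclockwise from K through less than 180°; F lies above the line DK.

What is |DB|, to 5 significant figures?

56.863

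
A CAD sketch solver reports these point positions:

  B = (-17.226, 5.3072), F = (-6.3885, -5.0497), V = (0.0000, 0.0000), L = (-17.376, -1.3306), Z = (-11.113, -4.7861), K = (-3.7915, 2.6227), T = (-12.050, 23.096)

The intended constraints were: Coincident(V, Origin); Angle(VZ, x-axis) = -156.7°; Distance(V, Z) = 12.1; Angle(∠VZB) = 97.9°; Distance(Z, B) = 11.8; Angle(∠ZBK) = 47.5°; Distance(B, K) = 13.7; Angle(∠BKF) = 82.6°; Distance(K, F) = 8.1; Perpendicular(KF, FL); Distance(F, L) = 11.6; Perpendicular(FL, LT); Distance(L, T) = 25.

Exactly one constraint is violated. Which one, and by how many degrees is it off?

Perpendicular(FL, LT) — off by 6.40°.

V = (0.00, 0.00) ✓; VZ at -156.7° ✓; |VZ| = 12.10 ✓; ∠VZB = 97.90° ✓; |ZB| = 11.80 ✓; ∠ZBK = 47.50° ✓; |BK| = 13.70 ✓; ∠BKF = 82.60° ✓; |KF| = 8.100 ✓; ∠(KF, FL) = 90.00° ✓; |FL| = 11.60 ✓; ∠(FL, LT) = 83.60° ✗; |LT| = 25.00 ✓.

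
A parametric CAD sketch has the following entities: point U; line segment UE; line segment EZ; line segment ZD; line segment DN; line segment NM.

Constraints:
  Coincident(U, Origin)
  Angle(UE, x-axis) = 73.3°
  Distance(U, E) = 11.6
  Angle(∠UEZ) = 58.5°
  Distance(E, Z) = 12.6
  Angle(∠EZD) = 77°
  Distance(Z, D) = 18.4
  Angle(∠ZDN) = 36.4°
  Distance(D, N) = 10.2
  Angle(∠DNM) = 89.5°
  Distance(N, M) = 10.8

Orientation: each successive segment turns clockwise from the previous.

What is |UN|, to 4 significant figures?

2.116

∠EZD = 77.0° gives ZD at -151.2° from the x-axis; with |ZD| = 18.4, D = (-4.392, -7.147). ∠ZDN = 36.4° gives DN at 65.20° from the x-axis; with |DN| = 10.2, N = (-0.1139, 2.113). Then |UN| = |N − U| = 2.116.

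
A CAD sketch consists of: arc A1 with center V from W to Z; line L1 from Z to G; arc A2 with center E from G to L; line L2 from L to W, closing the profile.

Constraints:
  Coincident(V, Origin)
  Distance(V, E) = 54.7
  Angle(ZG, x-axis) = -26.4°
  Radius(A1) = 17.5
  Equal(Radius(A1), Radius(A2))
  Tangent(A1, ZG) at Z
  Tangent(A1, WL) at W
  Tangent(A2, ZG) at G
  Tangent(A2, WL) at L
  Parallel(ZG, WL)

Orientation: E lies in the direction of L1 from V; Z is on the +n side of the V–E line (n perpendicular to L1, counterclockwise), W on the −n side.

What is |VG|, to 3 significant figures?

57.4

The slot axis is L1's direction at -26.4°, so u = (cos -26.4°, sin -26.4°) = (0.896, -0.445) and n = (−sin -26.4°, cos -26.4°) = (0.445, 0.896). V is at the origin and E lies 54.7 along u from V, so E = 54.7·u = (49.0, -24.3). Tangency of A1 to both parallel lines with radius 17.5 puts Z and W at V ± 17.5·n: Z = (7.78, 15.7), W = (-7.78, -15.7). Equal radii place G and L the same way about E: G = E + 17.5·n = (56.8, -8.65), L = E − 17.5·n = (41.2, -40.0). Then |VG| = |G − V| = 57.4.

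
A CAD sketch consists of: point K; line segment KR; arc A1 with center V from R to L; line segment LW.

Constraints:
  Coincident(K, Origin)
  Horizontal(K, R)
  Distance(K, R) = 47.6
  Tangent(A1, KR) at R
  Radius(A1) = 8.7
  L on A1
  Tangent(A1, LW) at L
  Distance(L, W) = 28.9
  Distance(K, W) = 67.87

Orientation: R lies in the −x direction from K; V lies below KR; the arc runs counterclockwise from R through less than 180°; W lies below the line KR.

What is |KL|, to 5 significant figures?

56.956

K is at the origin; K and R share the same y with |KR| = 47.6 and R on the −x side, so R = (-47.600, 0.0000). Tangency of A1 to KR means the radius VR is perpendicular to KR, so V = R + (0, -8.7) = (-47.600, -8.7000). Since VL ⟂ LW (tangency), |VW| = √(8.7² + 28.9²) = 30.181 regardless of where L sits on A1. So W lies on both circle(K, 67.87) and circle(V, 30.181); the below-KR intersection is W = (-56.555, -37.522). L is the foot of the tangent from W: L = (-56.300, -8.6232).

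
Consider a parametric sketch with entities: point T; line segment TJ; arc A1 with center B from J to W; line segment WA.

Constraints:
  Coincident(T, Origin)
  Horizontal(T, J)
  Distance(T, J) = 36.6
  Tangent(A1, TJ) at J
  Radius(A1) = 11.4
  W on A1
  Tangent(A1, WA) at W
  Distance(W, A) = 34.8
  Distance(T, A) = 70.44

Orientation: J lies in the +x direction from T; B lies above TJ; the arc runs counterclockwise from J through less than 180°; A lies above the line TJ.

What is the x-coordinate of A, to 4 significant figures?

56.39

Checks: ∠(BJ, JT) = 90.00° ✓; |BJ| = 11.40 ✓; |BW| = 11.40 ✓; ∠(BW, WA) = 90.00° ✓; |WA| = 34.80 ✓; |TA| = 70.44 ✓.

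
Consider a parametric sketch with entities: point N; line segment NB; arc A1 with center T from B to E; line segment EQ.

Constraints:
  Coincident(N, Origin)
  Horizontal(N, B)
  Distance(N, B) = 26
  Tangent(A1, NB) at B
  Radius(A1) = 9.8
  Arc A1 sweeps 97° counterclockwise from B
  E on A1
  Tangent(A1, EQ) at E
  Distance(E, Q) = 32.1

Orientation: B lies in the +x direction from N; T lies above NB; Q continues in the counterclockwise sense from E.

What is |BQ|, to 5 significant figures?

43.248

N is at the origin; N and B share the same y with |NB| = 26.0 and B on the +x side, so B = (26.000, 0.0000). Since A1 is tangent to NB there, TB ⟂ NB, so T = B + (0, 9.8) = (26.000, 9.8000). On A1, B sits at bearing -90° from T; a 97° counterclockwise sweep puts E at bearing 7°, so E = T + 9.8·(cos 7°, sin 7°) = (35.727, 10.994). Since A1 is tangent to EQ there, TE ⟂ EQ, so EQ runs along (−sin 7°, cos 7°); with |EQ| = 32.1, Q = (31.815, 42.855). Then |BQ| = |Q − B| = 43.248.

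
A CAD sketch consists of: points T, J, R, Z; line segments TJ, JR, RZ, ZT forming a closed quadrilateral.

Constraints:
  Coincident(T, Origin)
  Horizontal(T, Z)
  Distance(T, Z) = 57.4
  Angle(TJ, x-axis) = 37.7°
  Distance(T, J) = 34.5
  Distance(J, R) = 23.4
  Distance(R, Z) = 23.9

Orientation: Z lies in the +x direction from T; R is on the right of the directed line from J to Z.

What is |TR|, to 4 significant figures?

33.58

Checks: |JR| = 23.40 ✓; |RZ| = 23.90 ✓.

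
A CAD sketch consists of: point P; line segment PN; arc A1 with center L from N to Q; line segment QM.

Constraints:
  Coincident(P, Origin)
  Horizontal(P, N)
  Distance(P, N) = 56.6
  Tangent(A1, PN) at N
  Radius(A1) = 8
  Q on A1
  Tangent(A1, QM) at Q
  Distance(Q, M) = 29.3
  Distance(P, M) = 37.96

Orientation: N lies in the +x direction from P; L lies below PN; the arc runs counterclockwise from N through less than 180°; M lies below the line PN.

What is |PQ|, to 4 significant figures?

51.01

Checks: |LQ| = 8.000 ✓; ∠(LQ, QM) = 90.00° ✓; |QM| = 29.30 ✓; |PM| = 37.96 ✓.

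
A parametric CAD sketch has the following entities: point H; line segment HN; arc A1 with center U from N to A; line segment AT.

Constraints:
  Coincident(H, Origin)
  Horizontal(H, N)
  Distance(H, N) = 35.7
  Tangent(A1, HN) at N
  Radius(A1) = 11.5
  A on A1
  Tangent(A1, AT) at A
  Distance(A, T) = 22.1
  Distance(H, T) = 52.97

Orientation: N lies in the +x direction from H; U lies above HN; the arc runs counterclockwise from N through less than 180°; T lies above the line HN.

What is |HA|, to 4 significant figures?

49.00

H is at the origin; H and N share the same y with |HN| = 35.7 and N on the +x side, so N = (35.70, 0.000). Since A1 is tangent to HN there, UN ⟂ HN, so U = N + (0, 11.5) = (35.70, 11.50). Since UA ⟂ AT (tangency), |UT| = √(11.5² + 22.1²) = 24.91 regardless of where A sits on A1. So T lies on both circle(H, 52.97) and circle(U, 24.91); the above-HN intersection is T = (38.63, 36.24). A is the foot of the tangent from T: A = (46.46, 15.57).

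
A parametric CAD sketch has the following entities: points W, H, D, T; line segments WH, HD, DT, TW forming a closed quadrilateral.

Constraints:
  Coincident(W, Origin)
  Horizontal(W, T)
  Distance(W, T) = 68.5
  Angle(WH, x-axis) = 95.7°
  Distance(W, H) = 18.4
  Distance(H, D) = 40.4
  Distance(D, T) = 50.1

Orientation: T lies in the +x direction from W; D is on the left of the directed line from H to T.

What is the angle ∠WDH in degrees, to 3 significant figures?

20.0°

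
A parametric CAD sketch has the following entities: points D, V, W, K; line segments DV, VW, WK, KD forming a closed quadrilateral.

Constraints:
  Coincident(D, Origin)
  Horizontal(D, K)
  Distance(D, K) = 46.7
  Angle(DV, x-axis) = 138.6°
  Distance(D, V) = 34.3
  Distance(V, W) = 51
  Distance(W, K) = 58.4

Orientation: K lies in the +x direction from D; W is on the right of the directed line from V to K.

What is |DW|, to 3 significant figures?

25.3

Checks: |VW| = 51.00 ✓; |WK| = 58.40 ✓.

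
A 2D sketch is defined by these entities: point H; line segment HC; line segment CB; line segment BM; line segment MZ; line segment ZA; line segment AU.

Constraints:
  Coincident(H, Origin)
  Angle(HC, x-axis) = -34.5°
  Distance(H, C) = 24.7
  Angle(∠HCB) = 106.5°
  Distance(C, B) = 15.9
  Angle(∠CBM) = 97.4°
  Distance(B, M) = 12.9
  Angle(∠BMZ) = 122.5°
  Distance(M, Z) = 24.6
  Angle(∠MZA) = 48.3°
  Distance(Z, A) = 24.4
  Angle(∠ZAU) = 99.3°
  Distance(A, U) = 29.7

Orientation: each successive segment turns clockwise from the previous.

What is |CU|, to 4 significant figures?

28.90

H is at the origin; HC runs at -34.5° with length 24.7, so C = (20.36, -13.99). ∠HCB = 106.5° gives CB at -108.0° from the x-axis; with |CB| = 15.9, B = (15.44, -29.11). ∠CBM = 97.4° gives BM at 169.4° from the x-axis; with |BM| = 12.9, M = (2.763, -26.74). ∠BMZ = 122.5° gives MZ at 111.9° from the x-axis; with |MZ| = 24.6, Z = (-6.413, -3.914). ∠MZA = 48.3° gives ZA at -19.80° from the x-axis; with |ZA| = 24.4, A = (16.54, -12.18). ∠ZAU = 99.3° gives AU at -100.5° from the x-axis; with |AU| = 29.7, U = (11.13, -41.38). Then |CU| = |U − C| = 28.90.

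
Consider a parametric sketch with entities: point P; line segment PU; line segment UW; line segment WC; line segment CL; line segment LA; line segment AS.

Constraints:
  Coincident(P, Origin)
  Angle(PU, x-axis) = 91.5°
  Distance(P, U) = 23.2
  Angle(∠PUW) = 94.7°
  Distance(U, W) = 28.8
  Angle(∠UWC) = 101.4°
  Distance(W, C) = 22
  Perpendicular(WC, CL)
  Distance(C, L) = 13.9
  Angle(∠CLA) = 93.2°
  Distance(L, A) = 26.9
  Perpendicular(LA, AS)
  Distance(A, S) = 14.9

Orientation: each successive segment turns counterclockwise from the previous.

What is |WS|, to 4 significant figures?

5.714

P is at the origin; PU runs at 91.5° with length 23.2, so U = (-0.6073, 23.19). ∠PUW = 94.7° gives UW at 176.8° from the x-axis; with |UW| = 28.8, W = (-29.36, 24.80). ∠UWC = 101.4° gives WC at -104.6° from the x-axis; with |WC| = 22.0, C = (-34.91, 3.510). WC ⟂ CL, so CL runs at -14.60°; with |CL| = 13.9, L = (-21.46, 0.006343). ∠CLA = 93.2° gives LA at 72.20° from the x-axis; with |LA| = 26.9, A = (-13.23, 25.62). The perpendicularity gives AS at right angles to LA, so AS runs at 162.2°; with |AS| = 14.9, S = (-27.42, 30.17). Then |WS| = |S − W| = 5.714.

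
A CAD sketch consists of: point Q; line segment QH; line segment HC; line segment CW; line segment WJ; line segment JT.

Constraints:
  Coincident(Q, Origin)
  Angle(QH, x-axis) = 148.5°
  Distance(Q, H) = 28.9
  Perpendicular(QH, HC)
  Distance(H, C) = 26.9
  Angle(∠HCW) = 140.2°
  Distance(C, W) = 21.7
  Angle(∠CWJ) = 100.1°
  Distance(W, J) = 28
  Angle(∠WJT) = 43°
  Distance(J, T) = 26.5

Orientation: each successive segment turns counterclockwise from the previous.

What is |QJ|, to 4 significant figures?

31.12

Q is at the origin; QH runs at 148.5° with length 28.9, so H = (-24.64, 15.10). QH is perpendicular to HC, so HC runs at -121.5°; with |HC| = 26.9, C = (-38.70, -7.836). ∠HCW = 140.2° gives CW at -81.70° from the x-axis; with |CW| = 21.7, W = (-35.56, -29.31). ∠CWJ = 100.1° gives WJ at -1.800° from the x-axis; with |WJ| = 28.0, J = (-7.578, -30.19). Then |QJ| = |J − Q| = 31.12.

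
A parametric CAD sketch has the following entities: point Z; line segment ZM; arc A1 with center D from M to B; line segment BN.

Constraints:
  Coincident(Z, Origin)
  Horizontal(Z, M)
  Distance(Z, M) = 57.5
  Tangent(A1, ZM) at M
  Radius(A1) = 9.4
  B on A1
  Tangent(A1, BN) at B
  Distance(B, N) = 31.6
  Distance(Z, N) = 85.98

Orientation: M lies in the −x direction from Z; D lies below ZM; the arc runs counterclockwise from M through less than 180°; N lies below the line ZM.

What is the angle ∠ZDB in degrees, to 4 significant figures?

147.3°

Checks: |DB| = 9.400 ✓; ∠(DB, BN) = 90.00° ✓; |BN| = 31.60 ✓; |ZN| = 85.98 ✓.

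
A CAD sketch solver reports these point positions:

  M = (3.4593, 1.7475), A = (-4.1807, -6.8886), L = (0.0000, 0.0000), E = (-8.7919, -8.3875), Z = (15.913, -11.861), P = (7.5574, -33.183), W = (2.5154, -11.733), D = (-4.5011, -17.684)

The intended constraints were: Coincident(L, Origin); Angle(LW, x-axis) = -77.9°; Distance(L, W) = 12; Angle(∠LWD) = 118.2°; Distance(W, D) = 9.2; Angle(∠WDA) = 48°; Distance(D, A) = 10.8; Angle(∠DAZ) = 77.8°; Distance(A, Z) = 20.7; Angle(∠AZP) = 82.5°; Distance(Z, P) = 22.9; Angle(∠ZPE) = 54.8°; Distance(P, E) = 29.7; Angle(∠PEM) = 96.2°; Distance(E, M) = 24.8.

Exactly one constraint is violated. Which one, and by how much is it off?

Distance(E, M) = 24.8 — off by 8.90.

L = (0.00, 0.00) ✓; LW at -77.90° ✓; |LW| = 12.00 ✓; ∠LWD = 118.2° ✓; |WD| = 9.200 ✓; ∠WDA = 48.00° ✓; |DA| = 10.80 ✓; ∠DAZ = 77.80° ✓; |AZ| = 20.70 ✓; ∠AZP = 82.50° ✓; |ZP| = 22.90 ✓; ∠ZPE = 54.80° ✓; |PE| = 29.70 ✓; ∠PEM = 96.20° ✓; |EM| = 15.90 ✗.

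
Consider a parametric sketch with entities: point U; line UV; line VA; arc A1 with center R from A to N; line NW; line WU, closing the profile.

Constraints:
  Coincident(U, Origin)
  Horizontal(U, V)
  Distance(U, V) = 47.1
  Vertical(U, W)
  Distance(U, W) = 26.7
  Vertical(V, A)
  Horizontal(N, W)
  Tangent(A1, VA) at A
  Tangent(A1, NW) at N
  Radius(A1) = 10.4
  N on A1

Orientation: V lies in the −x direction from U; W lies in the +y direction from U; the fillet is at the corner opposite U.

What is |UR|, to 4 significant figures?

40.16

U is at the origin; UV is horizontal with |UV| = 47.1 and V on the −x side, so V = (-47.10, 0.000). U and W share the same x with |UW| = 26.7 and W on the +y side, so W = (0.000, 26.70). The virtual corner opposite U is at (-47.10, 26.70). Tangency of A1 to VA means the radius RA is perpendicular to VA and A1 meets NW tangentially, so RN is at right angles to NW, with radius 10.4, so the center R sits 10.4 in from both sides at R = (-36.70, 16.30). Then |UR| = |R − U| = 40.16.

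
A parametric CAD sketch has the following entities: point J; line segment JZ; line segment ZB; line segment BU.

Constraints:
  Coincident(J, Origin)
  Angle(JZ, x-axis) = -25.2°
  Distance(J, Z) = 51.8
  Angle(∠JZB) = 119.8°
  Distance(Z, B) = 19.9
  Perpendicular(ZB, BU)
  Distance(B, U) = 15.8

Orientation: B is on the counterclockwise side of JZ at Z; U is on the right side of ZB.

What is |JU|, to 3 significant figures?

76.0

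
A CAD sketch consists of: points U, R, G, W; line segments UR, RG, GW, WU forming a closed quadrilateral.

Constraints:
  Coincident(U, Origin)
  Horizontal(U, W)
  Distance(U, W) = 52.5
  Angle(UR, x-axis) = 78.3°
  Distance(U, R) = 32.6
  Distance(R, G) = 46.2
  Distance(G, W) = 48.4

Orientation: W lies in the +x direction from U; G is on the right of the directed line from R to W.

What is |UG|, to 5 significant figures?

15.585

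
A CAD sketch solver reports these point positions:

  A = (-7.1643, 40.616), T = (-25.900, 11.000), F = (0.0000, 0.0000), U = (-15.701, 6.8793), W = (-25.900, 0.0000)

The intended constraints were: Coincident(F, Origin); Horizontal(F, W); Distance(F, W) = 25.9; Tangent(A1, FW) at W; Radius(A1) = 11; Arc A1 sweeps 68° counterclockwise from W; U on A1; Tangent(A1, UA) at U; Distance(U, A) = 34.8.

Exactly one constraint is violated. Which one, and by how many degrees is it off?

Tangent(A1, UA) at U — off by 7.80°.

F = (0.00, 0.00) ✓; F.y = 0.00, W.y = 0.00 ✓; |FW| = 25.90 ✓; ∠(TW, WF) = 90.00° ✓; |TW| = 11.00 ✓; bearing(T→U) − bearing(T→W) = 68.00° ✓; |TU| = 11.00 ✓; ∠(TU, UA) = 82.20° ✗; |UA| = 34.80 ✓.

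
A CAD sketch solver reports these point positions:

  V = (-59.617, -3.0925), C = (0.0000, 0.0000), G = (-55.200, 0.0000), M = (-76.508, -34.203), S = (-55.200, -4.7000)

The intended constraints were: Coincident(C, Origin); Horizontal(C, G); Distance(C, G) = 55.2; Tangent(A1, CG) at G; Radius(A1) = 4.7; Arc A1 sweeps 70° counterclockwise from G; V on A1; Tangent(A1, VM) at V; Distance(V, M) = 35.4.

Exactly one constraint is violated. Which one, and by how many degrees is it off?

Tangent(A1, VM) at V — off by 8.50°.

C = (0.00, 0.00) ✓; C.y = 0.00, G.y = 0.00 ✓; |CG| = 55.20 ✓; ∠(SG, GC) = 90.00° ✓; |SG| = 4.700 ✓; bearing(S→V) − bearing(S→G) = 70.00° ✓; |SV| = 4.700 ✓; ∠(SV, VM) = 98.50° ✗; |VM| = 35.40 ✓.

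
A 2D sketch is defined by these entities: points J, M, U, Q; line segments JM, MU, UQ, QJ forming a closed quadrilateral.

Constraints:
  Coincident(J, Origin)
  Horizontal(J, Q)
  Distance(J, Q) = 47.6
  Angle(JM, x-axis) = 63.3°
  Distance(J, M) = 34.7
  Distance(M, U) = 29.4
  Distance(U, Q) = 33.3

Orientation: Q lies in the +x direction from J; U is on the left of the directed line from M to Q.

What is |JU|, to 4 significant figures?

55.84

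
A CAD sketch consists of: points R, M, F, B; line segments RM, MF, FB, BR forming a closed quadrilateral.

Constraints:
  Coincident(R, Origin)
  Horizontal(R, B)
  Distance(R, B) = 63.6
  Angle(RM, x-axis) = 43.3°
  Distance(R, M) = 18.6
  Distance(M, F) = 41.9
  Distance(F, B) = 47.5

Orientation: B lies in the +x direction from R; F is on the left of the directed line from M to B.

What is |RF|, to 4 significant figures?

60.49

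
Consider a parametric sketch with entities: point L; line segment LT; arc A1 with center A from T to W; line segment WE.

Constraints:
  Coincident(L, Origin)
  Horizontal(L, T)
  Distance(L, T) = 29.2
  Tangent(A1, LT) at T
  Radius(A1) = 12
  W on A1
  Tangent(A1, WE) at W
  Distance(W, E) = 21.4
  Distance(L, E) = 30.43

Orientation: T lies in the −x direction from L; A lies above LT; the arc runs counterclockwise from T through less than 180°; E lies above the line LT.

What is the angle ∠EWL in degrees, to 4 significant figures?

95.72°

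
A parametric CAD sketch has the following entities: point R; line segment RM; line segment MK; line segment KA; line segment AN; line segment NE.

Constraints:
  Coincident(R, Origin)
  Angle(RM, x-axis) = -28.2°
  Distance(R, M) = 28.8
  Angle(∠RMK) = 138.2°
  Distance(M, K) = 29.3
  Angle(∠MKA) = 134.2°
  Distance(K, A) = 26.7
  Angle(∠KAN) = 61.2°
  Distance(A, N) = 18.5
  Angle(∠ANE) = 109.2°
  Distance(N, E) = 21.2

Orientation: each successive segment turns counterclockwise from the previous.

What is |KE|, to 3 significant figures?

13.1

R is at the origin; RM runs at -28.2° with length 28.8, so M = (25.4, -13.6). ∠RMK = 138.2° gives MK at 13.6° from the x-axis; with |MK| = 29.3, K = (53.9, -6.72). ∠MKA = 134.2° gives KA at 59.4° from the x-axis; with |KA| = 26.7, A = (67.5, 16.3). ∠KAN = 61.2° gives AN at 178° from the x-axis; with |AN| = 18.5, N = (49.0, 16.8). ∠ANE = 109.2° gives NE at -111° from the x-axis; with |NE| = 21.2, E = (41.4, -2.95). Then |KE| = |E − K| = 13.1.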